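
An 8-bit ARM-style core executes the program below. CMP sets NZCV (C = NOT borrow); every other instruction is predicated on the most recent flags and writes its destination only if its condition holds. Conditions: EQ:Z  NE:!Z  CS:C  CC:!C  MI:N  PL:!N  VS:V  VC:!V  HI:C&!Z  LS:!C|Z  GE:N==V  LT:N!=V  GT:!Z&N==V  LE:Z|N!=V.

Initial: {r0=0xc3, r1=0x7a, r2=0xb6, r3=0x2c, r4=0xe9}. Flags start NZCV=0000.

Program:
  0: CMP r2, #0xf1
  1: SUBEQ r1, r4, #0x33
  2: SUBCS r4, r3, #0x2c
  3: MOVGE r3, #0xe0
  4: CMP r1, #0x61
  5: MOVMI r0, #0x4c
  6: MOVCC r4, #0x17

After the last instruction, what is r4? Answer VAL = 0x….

[0] flags=1000 → (cmp)
[1] flags=1000 EQ?F → skip
[2] flags=1000 CS?F → skip
[3] flags=1000 GE?F → skip
[4] flags=0010 → (cmp)
[5] flags=0010 MI?F → skip
[6] flags=0010 CC?F → skip

VAL = 0xe9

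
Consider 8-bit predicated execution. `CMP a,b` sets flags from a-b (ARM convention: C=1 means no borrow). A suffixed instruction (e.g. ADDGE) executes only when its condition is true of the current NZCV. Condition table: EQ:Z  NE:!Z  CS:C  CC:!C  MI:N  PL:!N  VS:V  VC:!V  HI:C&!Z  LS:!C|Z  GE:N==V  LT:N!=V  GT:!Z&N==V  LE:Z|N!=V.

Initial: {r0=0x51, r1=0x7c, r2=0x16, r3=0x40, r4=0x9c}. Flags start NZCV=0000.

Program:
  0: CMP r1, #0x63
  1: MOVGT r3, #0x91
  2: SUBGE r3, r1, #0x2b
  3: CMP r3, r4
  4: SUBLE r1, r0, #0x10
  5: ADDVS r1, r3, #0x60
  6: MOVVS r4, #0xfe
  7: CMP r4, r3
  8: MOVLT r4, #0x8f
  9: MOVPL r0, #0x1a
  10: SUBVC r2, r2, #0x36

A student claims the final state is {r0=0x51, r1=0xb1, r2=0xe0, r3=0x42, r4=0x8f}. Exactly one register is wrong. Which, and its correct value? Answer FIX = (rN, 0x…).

FIX = (r3, 0x51)

[0] flags=0010 → (cmp)
[1] flags=0010 GT?T → r3=0x91
[2] flags=0010 GE?T → r3=0x51
[3] flags=1001 → (cmp)
[4] flags=1001 LE?F → skip
[5] flags=1001 VS?T → r1=0xb1
[6] flags=1001 VS?T → r4=0xfe
[7] flags=1010 → (cmp)
[8] flags=1010 LT?T → r4=0x8f
[9] flags=1010 PL?F → skip
[10] flags=1010 VC?T → r2=0xe0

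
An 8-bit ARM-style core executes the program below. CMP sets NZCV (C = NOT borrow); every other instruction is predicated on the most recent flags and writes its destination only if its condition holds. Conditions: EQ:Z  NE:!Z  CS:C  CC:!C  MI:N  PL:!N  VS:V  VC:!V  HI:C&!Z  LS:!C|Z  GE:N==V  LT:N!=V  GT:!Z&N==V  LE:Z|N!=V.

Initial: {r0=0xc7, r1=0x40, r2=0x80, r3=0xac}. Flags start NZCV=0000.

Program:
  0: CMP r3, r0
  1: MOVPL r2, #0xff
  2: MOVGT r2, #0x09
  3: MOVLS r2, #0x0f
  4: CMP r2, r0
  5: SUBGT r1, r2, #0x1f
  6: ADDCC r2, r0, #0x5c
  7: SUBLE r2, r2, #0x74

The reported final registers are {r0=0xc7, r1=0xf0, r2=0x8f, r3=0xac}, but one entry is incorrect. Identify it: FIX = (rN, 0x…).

FIX = (r2, 0x23)

[0] flags=1000 → (cmp)
[1] flags=1000 PL?F → skip
[2] flags=1000 GT?F → skip
[3] flags=1000 LS?T → r2=0x0f
[4] flags=0000 → (cmp)
[5] flags=0000 GT?T → r1=0xf0
[6] flags=0000 CC?T → r2=0x23
[7] flags=0000 LE?F → skip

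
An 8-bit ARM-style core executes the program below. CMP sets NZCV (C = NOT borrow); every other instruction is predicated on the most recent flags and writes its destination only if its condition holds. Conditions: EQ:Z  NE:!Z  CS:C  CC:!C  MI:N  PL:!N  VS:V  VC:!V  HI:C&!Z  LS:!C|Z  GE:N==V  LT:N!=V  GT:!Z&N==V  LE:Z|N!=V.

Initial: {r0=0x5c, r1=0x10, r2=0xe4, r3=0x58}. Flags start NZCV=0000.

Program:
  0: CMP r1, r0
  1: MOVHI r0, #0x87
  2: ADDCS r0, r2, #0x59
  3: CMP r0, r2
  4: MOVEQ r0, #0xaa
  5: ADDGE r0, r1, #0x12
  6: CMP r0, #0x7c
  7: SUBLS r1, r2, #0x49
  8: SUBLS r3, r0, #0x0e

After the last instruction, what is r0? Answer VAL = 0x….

VAL = 0x22

0: ✓ CMP  NZCV=1000
1: · MOVHI
2: · ADDCS
3: ✓ CMP  NZCV=0000
4: · MOVEQ
5: ✓ ADDGE  r0←0x22
6: ✓ CMP  NZCV=1000
7: ✓ SUBLS  r1←0x9b
8: ✓ SUBLS  r3←0x14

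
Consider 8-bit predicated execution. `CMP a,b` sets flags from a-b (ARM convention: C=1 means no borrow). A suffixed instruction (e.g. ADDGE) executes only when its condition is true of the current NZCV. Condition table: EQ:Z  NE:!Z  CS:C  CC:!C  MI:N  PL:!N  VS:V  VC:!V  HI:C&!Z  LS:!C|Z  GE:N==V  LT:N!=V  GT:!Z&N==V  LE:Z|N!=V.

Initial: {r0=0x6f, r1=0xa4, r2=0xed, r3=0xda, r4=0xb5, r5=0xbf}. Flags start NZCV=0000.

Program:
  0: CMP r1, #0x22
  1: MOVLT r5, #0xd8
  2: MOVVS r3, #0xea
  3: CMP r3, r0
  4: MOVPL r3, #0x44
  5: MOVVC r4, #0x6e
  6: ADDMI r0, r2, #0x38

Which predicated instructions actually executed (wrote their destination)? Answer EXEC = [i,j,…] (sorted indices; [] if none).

[0] flags=1010 → (cmp)
[1] flags=1010 LT?T → r5=0xd8
[2] flags=1010 VS?F → skip
[3] flags=0011 → (cmp)
[4] flags=0011 PL?T → r3=0x44
[5] flags=0011 VC?F → skip
[6] flags=0011 MI?F → skip

EXEC = [1,4]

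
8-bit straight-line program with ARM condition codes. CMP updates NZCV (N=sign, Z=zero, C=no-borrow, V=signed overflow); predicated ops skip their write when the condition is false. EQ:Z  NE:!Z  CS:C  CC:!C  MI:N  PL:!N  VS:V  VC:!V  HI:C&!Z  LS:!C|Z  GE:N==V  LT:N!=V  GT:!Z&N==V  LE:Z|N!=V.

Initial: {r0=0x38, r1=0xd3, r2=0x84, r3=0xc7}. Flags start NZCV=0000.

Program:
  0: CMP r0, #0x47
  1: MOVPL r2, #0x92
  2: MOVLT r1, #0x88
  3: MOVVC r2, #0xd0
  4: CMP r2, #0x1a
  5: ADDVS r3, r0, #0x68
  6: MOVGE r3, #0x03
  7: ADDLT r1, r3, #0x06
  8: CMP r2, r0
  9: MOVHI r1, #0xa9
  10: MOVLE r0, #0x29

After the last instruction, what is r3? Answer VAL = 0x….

[0] flags=1000 → (cmp)
[1] flags=1000 PL?F → skip
[2] flags=1000 LT?T → r1=0x88
[3] flags=1000 VC?T → r2=0xd0
[4] flags=1010 → (cmp)
[5] flags=1010 VS?F → skip
[6] flags=1010 GE?F → skip
[7] flags=1010 LT?T → r1=0xcd
[8] flags=1010 → (cmp)
[9] flags=1010 HI?T → r1=0xa9
[10] flags=1010 LE?T → r0=0x29

VAL = 0xc7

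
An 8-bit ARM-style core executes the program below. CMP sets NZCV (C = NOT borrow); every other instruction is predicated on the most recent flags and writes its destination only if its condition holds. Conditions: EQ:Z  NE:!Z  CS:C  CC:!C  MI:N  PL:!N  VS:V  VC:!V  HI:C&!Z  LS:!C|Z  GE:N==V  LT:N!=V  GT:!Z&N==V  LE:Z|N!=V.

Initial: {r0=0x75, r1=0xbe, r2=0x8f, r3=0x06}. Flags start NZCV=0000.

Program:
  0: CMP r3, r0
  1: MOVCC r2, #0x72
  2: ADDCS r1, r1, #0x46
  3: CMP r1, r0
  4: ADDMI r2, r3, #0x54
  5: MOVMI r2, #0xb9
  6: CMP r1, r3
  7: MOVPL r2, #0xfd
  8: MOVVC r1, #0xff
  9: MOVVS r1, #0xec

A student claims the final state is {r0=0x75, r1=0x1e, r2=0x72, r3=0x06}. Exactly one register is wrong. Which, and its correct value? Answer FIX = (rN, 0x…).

[0] flags=1000 → (cmp)
[1] flags=1000 CC?T → r2=0x72
[2] flags=1000 CS?F → skip
[3] flags=0011 → (cmp)
[4] flags=0011 MI?F → skip
[5] flags=0011 MI?F → skip
[6] flags=1010 → (cmp)
[7] flags=1010 PL?F → skip
[8] flags=1010 VC?T → r1=0xff
[9] flags=1010 VS?F → skip

FIX = (r1, 0xff)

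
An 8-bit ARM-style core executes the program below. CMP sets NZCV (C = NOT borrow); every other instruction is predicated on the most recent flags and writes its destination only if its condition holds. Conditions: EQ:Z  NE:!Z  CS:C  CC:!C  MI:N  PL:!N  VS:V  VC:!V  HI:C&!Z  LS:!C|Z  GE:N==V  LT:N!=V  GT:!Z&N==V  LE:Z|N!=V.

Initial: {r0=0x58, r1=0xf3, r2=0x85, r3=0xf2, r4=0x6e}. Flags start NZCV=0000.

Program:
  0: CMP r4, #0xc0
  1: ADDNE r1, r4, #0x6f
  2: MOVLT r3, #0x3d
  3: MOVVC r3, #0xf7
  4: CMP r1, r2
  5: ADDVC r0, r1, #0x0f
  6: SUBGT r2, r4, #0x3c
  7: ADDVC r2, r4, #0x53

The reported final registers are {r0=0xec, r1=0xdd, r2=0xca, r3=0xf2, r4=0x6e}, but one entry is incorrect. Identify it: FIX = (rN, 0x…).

0: ✓ CMP  NZCV=1001
1: ✓ ADDNE  r1←0xdd
2: · MOVLT
3: · MOVVC
4: ✓ CMP  NZCV=0010
5: ✓ ADDVC  r0←0xec
6: ✓ SUBGT  r2←0x32
7: ✓ ADDVC  r2←0xc1

FIX = (r2, 0xc1)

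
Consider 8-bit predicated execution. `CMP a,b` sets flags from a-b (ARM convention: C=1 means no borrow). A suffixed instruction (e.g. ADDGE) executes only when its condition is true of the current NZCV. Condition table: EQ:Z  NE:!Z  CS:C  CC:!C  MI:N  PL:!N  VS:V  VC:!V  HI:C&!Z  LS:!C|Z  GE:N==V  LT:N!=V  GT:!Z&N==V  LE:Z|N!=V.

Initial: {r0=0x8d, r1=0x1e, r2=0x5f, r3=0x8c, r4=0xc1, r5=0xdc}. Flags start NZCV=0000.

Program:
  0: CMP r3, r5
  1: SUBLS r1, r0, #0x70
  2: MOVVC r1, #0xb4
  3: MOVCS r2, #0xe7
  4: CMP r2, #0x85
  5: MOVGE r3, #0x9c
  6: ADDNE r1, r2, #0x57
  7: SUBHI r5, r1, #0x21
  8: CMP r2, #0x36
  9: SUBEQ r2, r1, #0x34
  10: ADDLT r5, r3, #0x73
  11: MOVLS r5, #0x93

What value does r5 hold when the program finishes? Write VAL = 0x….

[0] flags=1000 → (cmp)
[1] flags=1000 LS?T → r1=0x1d
[2] flags=1000 VC?T → r1=0xb4
[3] flags=1000 CS?F → skip
[4] flags=1001 → (cmp)
[5] flags=1001 GE?T → r3=0x9c
[6] flags=1001 NE?T → r1=0xb6
[7] flags=1001 HI?F → skip
[8] flags=0010 → (cmp)
[9] flags=0010 EQ?F → skip
[10] flags=0010 LT?F → skip
[11] flags=0010 LS?F → skip

VAL = 0xdc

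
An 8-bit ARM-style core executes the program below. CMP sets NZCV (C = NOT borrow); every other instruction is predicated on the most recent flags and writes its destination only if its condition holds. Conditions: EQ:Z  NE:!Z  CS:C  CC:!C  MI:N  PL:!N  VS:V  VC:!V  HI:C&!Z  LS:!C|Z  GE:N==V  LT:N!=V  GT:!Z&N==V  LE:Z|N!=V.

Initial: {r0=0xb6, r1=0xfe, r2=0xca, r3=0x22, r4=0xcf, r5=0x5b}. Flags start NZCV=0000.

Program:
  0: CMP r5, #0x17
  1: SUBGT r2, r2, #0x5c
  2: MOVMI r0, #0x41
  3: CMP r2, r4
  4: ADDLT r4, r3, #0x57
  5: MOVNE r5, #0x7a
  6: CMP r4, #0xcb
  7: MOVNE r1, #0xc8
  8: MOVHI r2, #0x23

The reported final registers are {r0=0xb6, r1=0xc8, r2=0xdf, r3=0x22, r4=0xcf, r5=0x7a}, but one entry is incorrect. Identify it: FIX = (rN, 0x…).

0: ✓ CMP  NZCV=0010
1: ✓ SUBGT  r2←0x6e
2: · MOVMI
3: ✓ CMP  NZCV=1001
4: · ADDLT
5: ✓ MOVNE  r5←0x7a
6: ✓ CMP  NZCV=0010
7: ✓ MOVNE  r1←0xc8
8: ✓ MOVHI  r2←0x23

FIX = (r2, 0x23)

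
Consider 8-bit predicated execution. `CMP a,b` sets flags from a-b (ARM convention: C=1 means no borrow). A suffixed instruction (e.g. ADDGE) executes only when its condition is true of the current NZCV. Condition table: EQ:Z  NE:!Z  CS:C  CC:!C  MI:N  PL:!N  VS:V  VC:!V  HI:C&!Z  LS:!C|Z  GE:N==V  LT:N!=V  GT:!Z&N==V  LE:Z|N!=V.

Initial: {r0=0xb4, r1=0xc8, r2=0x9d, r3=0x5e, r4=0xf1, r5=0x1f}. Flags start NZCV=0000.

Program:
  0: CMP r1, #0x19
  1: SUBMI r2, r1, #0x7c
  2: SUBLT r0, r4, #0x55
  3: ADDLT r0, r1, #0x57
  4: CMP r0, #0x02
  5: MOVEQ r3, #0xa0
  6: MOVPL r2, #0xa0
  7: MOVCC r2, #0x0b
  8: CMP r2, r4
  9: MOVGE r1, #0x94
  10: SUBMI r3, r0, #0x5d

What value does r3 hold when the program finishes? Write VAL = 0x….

VAL = 0xc2

0: ✓ CMP  NZCV=1010
1: ✓ SUBMI  r2←0x4c
2: ✓ SUBLT  r0←0x9c
3: ✓ ADDLT  r0←0x1f
4: ✓ CMP  NZCV=0010
5: · MOVEQ
6: ✓ MOVPL  r2←0xa0
7: · MOVCC
8: ✓ CMP  NZCV=1000
9: · MOVGE
10: ✓ SUBMI  r3←0xc2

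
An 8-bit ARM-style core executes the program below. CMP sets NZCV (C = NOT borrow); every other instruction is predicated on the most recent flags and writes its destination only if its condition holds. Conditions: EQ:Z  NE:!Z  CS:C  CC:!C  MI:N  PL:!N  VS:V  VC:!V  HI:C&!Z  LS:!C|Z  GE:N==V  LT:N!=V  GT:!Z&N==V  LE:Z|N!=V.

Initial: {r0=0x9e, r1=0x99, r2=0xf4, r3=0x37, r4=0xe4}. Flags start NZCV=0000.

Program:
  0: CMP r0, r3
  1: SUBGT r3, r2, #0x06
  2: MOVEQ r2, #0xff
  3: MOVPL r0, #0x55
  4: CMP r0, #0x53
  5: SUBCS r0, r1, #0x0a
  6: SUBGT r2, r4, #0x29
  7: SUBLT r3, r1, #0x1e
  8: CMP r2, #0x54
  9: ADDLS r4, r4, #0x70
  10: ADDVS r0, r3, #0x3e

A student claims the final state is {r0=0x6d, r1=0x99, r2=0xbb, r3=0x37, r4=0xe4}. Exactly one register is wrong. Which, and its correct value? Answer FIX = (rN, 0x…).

FIX = (r0, 0x75)

0: ✓ CMP  NZCV=0011
1: · SUBGT
2: · MOVEQ
3: ✓ MOVPL  r0←0x55
4: ✓ CMP  NZCV=0010
5: ✓ SUBCS  r0←0x8f
6: ✓ SUBGT  r2←0xbb
7: · SUBLT
8: ✓ CMP  NZCV=0011
9: · ADDLS
10: ✓ ADDVS  r0←0x75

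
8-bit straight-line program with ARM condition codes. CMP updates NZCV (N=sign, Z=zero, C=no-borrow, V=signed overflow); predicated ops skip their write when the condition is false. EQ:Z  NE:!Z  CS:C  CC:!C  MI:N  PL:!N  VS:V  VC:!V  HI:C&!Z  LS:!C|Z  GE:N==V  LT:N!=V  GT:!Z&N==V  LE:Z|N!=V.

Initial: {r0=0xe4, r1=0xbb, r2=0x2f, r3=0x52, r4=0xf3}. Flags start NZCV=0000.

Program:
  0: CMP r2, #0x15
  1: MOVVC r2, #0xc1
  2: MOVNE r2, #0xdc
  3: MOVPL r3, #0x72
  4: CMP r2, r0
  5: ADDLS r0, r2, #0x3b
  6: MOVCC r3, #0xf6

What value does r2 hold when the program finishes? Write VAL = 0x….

VAL = 0xdc

0: ✓ CMP  NZCV=0010
1: ✓ MOVVC  r2←0xc1
2: ✓ MOVNE  r2←0xdc
3: ✓ MOVPL  r3←0x72
4: ✓ CMP  NZCV=1000
5: ✓ ADDLS  r0←0x17
6: ✓ MOVCC  r3←0xf6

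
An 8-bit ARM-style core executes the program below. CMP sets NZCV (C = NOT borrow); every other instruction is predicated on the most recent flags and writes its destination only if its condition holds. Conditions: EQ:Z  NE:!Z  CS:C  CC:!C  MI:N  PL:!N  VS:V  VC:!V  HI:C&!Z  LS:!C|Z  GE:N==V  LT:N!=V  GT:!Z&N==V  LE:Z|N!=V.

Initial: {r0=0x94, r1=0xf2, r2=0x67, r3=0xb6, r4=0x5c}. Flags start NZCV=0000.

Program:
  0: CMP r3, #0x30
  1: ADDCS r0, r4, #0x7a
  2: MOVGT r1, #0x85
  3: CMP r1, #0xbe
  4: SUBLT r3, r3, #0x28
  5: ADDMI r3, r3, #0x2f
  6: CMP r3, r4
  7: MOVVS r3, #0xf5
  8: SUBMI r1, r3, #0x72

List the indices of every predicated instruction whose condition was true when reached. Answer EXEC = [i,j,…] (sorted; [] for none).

0: ✓ CMP  NZCV=1010
1: ✓ ADDCS  r0←0xd6
2: · MOVGT
3: ✓ CMP  NZCV=0010
4: · SUBLT
5: · ADDMI
6: ✓ CMP  NZCV=0011
7: ✓ MOVVS  r3←0xf5
8: · SUBMI

EXEC = [1,7]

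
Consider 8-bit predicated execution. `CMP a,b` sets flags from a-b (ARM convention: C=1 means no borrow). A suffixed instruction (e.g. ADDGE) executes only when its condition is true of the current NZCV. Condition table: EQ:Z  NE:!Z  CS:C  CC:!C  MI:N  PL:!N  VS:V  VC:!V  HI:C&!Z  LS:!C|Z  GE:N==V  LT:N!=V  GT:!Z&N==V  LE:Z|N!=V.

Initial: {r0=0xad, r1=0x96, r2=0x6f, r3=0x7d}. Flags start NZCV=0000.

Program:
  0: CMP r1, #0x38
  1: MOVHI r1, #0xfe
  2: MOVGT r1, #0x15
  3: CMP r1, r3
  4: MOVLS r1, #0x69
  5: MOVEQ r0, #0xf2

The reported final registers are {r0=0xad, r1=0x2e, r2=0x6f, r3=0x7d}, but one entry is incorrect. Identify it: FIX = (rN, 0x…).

[0] flags=0011 → (cmp)
[1] flags=0011 HI?T → r1=0xfe
[2] flags=0011 GT?F → skip
[3] flags=1010 → (cmp)
[4] flags=1010 LS?F → skip
[5] flags=1010 EQ?F → skip

FIX = (r1, 0xfe)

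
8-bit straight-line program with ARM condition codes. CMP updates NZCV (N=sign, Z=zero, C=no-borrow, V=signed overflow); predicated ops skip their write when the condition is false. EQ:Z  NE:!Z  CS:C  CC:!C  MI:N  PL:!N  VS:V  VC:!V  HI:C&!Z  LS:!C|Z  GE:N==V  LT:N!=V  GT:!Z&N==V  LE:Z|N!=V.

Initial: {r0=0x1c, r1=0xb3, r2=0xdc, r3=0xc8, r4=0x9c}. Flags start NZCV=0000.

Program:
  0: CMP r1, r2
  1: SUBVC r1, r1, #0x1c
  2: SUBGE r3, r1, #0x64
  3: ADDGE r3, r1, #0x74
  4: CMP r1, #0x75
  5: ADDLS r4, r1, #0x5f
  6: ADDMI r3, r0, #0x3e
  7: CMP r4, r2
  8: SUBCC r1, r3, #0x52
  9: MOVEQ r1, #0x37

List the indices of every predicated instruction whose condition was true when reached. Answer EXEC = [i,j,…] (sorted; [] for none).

EXEC = [1,8]

0: ✓ CMP  NZCV=1000
1: ✓ SUBVC  r1←0x97
2: · SUBGE
3: · ADDGE
4: ✓ CMP  NZCV=0011
5: · ADDLS
6: · ADDMI
7: ✓ CMP  NZCV=1000
8: ✓ SUBCC  r1←0x76
9: · MOVEQ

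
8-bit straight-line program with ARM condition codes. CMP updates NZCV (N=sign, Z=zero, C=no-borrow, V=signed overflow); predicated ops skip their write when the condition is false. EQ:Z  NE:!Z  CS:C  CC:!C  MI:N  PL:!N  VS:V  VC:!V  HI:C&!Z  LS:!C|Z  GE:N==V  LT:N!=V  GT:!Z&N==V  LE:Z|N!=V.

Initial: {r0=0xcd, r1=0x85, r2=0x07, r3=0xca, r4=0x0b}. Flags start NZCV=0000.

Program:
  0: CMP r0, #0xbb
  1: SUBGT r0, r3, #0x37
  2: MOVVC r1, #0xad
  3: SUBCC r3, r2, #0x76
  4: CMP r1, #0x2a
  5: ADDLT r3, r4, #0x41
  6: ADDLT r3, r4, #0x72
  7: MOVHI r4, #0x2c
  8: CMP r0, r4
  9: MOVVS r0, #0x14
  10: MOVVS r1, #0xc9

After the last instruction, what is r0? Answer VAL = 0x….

VAL = 0x14

[0] flags=0010 → (cmp)
[1] flags=0010 GT?T → r0=0x93
[2] flags=0010 VC?T → r1=0xad
[3] flags=0010 CC?F → skip
[4] flags=1010 → (cmp)
[5] flags=1010 LT?T → r3=0x4c
[6] flags=1010 LT?T → r3=0x7d
[7] flags=1010 HI?T → r4=0x2c
[8] flags=0011 → (cmp)
[9] flags=0011 VS?T → r0=0x14
[10] flags=0011 VS?T → r1=0xc9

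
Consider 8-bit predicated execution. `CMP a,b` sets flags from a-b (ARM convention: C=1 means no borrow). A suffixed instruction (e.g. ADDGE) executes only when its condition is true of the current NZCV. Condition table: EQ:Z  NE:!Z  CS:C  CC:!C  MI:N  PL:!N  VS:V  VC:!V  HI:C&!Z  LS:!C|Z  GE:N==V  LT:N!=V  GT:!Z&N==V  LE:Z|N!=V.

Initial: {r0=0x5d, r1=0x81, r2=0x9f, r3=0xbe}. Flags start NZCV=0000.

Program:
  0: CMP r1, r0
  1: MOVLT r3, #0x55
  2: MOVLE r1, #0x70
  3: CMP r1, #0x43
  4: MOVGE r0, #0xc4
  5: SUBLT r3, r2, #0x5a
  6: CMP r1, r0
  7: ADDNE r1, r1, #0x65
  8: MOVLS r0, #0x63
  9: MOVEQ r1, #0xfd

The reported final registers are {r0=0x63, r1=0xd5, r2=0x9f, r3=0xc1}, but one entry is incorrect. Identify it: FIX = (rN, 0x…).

0: ✓ CMP  NZCV=0011
1: ✓ MOVLT  r3←0x55
2: ✓ MOVLE  r1←0x70
3: ✓ CMP  NZCV=0010
4: ✓ MOVGE  r0←0xc4
5: · SUBLT
6: ✓ CMP  NZCV=1001
7: ✓ ADDNE  r1←0xd5
8: ✓ MOVLS  r0←0x63
9: · MOVEQ

FIX = (r3, 0x55)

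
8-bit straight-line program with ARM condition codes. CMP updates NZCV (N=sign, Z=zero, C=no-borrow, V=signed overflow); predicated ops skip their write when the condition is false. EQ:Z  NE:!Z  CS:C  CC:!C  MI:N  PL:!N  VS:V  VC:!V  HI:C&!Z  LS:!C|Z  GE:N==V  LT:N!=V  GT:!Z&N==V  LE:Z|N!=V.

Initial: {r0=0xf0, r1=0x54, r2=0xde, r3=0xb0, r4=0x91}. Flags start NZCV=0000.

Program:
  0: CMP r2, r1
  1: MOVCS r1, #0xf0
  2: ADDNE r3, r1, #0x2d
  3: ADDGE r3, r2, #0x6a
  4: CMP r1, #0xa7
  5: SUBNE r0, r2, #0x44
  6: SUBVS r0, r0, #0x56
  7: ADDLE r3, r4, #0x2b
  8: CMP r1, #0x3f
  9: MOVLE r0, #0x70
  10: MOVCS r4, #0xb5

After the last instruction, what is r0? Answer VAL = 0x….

VAL = 0x70

0: ✓ CMP  NZCV=1010
1: ✓ MOVCS  r1←0xf0
2: ✓ ADDNE  r3←0x1d
3: · ADDGE
4: ✓ CMP  NZCV=0010
5: ✓ SUBNE  r0←0x9a
6: · SUBVS
7: · ADDLE
8: ✓ CMP  NZCV=1010
9: ✓ MOVLE  r0←0x70
10: ✓ MOVCS  r4←0xb5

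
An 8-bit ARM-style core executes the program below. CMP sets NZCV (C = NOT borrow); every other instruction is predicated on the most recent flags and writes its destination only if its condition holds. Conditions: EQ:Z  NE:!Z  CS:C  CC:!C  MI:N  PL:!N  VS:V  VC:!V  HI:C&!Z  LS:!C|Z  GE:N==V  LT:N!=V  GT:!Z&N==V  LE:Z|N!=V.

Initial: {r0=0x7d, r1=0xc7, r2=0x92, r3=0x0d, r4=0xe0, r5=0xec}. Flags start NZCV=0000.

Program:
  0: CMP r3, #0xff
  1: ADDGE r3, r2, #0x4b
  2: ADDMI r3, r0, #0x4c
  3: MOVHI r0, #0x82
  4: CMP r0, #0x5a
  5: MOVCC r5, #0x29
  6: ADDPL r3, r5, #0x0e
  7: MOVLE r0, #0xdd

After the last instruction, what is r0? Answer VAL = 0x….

[0] flags=0000 → (cmp)
[1] flags=0000 GE?T → r3=0xdd
[2] flags=0000 MI?F → skip
[3] flags=0000 HI?F → skip
[4] flags=0010 → (cmp)
[5] flags=0010 CC?F → skip
[6] flags=0010 PL?T → r3=0xfa
[7] flags=0010 LE?F → skip

VAL = 0x7d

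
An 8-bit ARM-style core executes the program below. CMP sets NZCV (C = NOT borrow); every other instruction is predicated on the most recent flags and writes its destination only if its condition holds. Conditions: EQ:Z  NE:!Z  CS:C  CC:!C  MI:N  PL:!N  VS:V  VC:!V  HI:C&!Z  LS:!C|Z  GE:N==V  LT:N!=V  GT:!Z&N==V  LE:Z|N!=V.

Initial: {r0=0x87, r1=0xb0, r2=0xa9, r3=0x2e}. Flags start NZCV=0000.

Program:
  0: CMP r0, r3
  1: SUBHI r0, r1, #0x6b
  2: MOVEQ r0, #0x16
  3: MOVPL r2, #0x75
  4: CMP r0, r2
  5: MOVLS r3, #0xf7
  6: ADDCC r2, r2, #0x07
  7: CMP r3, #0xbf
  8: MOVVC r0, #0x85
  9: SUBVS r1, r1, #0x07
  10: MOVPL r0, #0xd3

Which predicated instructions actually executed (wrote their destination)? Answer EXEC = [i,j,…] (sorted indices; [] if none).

EXEC = [1,3,5,6,8,10]

[0] flags=0011 → (cmp)
[1] flags=0011 HI?T → r0=0x45
[2] flags=0011 EQ?F → skip
[3] flags=0011 PL?T → r2=0x75
[4] flags=1000 → (cmp)
[5] flags=1000 LS?T → r3=0xf7
[6] flags=1000 CC?T → r2=0x7c
[7] flags=0010 → (cmp)
[8] flags=0010 VC?T → r0=0x85
[9] flags=0010 VS?F → skip
[10] flags=0010 PL?T → r0=0xd3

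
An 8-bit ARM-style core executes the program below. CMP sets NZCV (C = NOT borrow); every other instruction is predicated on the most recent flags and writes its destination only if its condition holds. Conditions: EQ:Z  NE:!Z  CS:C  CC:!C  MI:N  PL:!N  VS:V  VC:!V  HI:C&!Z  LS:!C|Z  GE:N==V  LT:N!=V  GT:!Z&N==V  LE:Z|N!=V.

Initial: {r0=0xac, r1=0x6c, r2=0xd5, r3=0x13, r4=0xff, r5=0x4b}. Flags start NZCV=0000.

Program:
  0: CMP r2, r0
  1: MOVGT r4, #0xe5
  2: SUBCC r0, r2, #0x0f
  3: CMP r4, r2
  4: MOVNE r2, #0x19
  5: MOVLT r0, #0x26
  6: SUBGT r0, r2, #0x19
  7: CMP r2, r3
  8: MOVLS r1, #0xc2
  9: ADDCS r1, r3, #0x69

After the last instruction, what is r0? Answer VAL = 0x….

0: ✓ CMP  NZCV=0010
1: ✓ MOVGT  r4←0xe5
2: · SUBCC
3: ✓ CMP  NZCV=0010
4: ✓ MOVNE  r2←0x19
5: · MOVLT
6: ✓ SUBGT  r0←0x00
7: ✓ CMP  NZCV=0010
8: · MOVLS
9: ✓ ADDCS  r1←0x7c

VAL = 0x00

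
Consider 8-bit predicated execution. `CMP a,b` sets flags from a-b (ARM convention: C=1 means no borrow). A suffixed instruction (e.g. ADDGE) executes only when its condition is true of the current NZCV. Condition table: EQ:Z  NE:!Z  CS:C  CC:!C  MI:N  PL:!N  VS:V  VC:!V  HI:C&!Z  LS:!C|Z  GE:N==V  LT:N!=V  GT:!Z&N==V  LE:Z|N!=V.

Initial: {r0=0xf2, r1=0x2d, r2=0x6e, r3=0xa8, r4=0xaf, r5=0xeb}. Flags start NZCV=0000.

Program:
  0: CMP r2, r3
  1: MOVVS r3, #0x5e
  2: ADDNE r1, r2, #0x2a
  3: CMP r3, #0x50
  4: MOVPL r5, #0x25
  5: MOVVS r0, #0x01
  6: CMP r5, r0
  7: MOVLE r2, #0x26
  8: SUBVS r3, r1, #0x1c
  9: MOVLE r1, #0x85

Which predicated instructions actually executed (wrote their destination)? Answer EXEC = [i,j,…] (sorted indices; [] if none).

EXEC = [1,2,4]

0: ✓ CMP  NZCV=1001
1: ✓ MOVVS  r3←0x5e
2: ✓ ADDNE  r1←0x98
3: ✓ CMP  NZCV=0010
4: ✓ MOVPL  r5←0x25
5: · MOVVS
6: ✓ CMP  NZCV=0000
7: · MOVLE
8: · SUBVS
9: · MOVLE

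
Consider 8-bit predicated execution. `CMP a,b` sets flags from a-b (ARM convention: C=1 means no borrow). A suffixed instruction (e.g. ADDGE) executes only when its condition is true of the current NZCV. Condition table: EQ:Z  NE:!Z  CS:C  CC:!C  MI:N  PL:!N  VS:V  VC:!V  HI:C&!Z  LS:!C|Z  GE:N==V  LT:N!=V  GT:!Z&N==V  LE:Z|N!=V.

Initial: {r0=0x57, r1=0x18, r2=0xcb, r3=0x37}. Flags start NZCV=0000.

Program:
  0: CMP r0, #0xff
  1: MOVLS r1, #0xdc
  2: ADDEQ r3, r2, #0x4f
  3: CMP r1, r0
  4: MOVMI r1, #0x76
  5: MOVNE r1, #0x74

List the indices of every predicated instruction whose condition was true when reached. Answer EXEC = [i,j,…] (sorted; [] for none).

EXEC = [1,4,5]

0: ✓ CMP  NZCV=0000
1: ✓ MOVLS  r1←0xdc
2: · ADDEQ
3: ✓ CMP  NZCV=1010
4: ✓ MOVMI  r1←0x76
5: ✓ MOVNE  r1←0x74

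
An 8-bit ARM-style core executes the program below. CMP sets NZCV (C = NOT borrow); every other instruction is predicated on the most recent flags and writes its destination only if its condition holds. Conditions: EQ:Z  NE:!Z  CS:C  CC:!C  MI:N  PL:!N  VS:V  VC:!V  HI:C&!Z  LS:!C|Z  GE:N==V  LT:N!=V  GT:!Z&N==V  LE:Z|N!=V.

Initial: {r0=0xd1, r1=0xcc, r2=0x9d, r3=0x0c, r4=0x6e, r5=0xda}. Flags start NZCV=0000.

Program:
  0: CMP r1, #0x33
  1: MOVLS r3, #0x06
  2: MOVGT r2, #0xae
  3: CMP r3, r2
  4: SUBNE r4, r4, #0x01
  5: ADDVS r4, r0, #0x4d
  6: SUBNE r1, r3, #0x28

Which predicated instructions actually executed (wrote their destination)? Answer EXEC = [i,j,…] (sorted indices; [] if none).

0: ✓ CMP  NZCV=1010
1: · MOVLS
2: · MOVGT
3: ✓ CMP  NZCV=0000
4: ✓ SUBNE  r4←0x6d
5: · ADDVS
6: ✓ SUBNE  r1←0xe4

EXEC = [4,6]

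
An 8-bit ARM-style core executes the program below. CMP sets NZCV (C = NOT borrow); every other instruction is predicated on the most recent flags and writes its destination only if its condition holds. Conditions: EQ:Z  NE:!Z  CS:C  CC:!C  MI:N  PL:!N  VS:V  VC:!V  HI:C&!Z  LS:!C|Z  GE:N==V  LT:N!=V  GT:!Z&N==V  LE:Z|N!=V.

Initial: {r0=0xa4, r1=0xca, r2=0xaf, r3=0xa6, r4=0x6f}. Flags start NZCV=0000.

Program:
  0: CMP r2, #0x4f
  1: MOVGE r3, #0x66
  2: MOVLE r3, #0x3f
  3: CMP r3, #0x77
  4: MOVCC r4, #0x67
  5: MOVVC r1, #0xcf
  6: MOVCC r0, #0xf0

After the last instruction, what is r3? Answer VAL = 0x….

VAL = 0x3f

[0] flags=0011 → (cmp)
[1] flags=0011 GE?F → skip
[2] flags=0011 LE?T → r3=0x3f
[3] flags=1000 → (cmp)
[4] flags=1000 CC?T → r4=0x67
[5] flags=1000 VC?T → r1=0xcf
[6] flags=1000 CC?T → r0=0xf0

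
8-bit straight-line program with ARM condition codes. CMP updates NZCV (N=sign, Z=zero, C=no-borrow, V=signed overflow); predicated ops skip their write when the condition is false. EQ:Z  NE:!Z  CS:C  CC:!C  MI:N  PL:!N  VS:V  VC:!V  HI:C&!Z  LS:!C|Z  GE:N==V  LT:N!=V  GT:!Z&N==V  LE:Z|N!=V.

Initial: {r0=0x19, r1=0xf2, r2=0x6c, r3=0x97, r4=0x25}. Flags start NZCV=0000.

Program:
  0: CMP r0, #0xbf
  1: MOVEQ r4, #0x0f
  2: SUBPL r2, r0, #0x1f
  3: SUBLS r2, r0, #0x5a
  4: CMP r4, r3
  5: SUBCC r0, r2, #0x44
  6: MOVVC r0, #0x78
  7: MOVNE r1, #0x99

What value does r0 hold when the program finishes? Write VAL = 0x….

0: ✓ CMP  NZCV=0000
1: · MOVEQ
2: ✓ SUBPL  r2←0xfa
3: ✓ SUBLS  r2←0xbf
4: ✓ CMP  NZCV=1001
5: ✓ SUBCC  r0←0x7b
6: · MOVVC
7: ✓ MOVNE  r1←0x99

VAL = 0x7b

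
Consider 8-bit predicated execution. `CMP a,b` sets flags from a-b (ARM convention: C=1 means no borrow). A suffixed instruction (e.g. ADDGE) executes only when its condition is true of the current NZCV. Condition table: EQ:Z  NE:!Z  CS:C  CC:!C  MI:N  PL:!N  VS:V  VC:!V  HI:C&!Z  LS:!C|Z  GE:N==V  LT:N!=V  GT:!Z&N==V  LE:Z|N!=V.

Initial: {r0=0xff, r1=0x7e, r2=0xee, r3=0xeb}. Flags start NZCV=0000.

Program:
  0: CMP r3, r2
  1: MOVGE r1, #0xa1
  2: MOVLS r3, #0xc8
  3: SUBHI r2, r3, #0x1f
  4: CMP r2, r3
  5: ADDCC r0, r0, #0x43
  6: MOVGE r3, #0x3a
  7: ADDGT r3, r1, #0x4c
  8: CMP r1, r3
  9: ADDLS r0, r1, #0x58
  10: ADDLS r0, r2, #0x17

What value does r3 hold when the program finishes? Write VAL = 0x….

VAL = 0xca

[0] flags=1000 → (cmp)
[1] flags=1000 GE?F → skip
[2] flags=1000 LS?T → r3=0xc8
[3] flags=1000 HI?F → skip
[4] flags=0010 → (cmp)
[5] flags=0010 CC?F → skip
[6] flags=0010 GE?T → r3=0x3a
[7] flags=0010 GT?T → r3=0xca
[8] flags=1001 → (cmp)
[9] flags=1001 LS?T → r0=0xd6
[10] flags=1001 LS?T → r0=0x05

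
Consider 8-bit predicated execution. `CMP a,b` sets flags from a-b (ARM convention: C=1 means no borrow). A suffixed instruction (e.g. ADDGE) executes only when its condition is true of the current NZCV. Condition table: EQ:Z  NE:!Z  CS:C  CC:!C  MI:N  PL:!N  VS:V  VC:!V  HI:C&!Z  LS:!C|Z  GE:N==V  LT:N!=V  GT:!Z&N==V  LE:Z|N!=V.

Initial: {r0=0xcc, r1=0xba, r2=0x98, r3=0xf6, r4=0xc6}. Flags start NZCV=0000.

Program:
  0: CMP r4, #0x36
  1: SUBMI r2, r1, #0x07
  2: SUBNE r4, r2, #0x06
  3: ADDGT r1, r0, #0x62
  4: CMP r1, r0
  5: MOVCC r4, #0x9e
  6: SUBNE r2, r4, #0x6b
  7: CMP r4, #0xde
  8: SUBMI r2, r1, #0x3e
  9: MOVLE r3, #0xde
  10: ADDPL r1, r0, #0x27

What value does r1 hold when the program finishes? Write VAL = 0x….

0: ✓ CMP  NZCV=1010
1: ✓ SUBMI  r2←0xb3
2: ✓ SUBNE  r4←0xad
3: · ADDGT
4: ✓ CMP  NZCV=1000
5: ✓ MOVCC  r4←0x9e
6: ✓ SUBNE  r2←0x33
7: ✓ CMP  NZCV=1000
8: ✓ SUBMI  r2←0x7c
9: ✓ MOVLE  r3←0xde
10: · ADDPL

VAL = 0xba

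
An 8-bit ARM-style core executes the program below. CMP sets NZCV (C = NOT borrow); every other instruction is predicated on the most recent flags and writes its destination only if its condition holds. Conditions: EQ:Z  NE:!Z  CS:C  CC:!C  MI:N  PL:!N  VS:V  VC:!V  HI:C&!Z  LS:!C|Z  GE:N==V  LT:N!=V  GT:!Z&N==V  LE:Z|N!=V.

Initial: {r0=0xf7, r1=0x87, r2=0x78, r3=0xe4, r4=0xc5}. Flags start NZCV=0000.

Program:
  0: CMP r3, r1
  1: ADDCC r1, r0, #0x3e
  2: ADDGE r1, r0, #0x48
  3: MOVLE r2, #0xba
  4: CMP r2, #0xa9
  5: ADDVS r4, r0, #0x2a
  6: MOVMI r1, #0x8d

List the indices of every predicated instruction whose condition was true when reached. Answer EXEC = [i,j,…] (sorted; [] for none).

[0] flags=0010 → (cmp)
[1] flags=0010 CC?F → skip
[2] flags=0010 GE?T → r1=0x3f
[3] flags=0010 LE?F → skip
[4] flags=1001 → (cmp)
[5] flags=1001 VS?T → r4=0x21
[6] flags=1001 MI?T → r1=0x8d

EXEC = [2,5,6]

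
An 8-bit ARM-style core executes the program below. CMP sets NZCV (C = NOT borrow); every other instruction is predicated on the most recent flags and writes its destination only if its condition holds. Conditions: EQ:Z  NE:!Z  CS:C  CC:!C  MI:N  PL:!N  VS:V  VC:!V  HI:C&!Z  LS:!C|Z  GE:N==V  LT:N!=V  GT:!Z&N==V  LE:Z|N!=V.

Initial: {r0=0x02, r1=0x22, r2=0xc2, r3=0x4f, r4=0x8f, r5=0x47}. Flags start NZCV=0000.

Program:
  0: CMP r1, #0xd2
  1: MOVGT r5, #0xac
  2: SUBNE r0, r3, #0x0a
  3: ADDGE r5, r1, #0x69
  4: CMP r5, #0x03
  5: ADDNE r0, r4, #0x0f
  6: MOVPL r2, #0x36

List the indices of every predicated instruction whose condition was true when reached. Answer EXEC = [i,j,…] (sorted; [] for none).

0: ✓ CMP  NZCV=0000
1: ✓ MOVGT  r5←0xac
2: ✓ SUBNE  r0←0x45
3: ✓ ADDGE  r5←0x8b
4: ✓ CMP  NZCV=1010
5: ✓ ADDNE  r0←0x9e
6: · MOVPL

EXEC = [1,2,3,5]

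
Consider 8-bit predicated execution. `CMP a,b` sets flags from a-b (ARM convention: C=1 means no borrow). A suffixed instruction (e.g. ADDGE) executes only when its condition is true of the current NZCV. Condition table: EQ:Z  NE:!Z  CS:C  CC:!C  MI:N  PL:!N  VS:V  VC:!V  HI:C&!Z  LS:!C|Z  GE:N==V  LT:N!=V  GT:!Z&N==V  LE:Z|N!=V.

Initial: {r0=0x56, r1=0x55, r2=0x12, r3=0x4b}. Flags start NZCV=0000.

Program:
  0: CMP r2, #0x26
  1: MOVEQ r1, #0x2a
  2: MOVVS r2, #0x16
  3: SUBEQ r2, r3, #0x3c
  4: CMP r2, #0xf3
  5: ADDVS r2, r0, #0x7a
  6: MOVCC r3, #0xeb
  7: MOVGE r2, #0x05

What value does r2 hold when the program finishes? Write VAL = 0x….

0: ✓ CMP  NZCV=1000
1: · MOVEQ
2: · MOVVS
3: · SUBEQ
4: ✓ CMP  NZCV=0000
5: · ADDVS
6: ✓ MOVCC  r3←0xeb
7: ✓ MOVGE  r2←0x05

VAL = 0x05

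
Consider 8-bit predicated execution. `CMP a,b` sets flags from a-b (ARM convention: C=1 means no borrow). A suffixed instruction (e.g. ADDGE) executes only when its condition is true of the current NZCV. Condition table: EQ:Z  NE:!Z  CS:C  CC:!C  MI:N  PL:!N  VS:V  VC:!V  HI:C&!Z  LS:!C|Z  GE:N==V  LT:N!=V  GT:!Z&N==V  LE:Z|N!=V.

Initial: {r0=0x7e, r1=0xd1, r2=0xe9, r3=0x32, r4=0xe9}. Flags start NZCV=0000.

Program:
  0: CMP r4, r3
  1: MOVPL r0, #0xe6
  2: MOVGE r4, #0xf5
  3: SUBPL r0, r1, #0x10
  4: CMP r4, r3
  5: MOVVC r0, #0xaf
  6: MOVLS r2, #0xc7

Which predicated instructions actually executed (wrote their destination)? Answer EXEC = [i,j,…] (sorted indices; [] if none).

EXEC = [5]

[0] flags=1010 → (cmp)
[1] flags=1010 PL?F → skip
[2] flags=1010 GE?F → skip
[3] flags=1010 PL?F → skip
[4] flags=1010 → (cmp)
[5] flags=1010 VC?T → r0=0xaf
[6] flags=1010 LS?F → skip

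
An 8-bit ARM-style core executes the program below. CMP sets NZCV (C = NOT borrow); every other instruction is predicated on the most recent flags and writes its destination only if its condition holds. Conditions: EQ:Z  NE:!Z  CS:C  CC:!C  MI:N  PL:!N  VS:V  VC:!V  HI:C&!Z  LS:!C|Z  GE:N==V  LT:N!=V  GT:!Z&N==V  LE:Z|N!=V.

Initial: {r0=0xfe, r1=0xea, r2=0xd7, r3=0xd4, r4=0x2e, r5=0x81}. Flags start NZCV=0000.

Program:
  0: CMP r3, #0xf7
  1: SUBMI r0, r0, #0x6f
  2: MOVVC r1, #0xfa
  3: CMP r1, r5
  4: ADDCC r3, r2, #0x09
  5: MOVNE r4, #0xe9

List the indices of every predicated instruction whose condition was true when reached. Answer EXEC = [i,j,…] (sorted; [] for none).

0: ✓ CMP  NZCV=1000
1: ✓ SUBMI  r0←0x8f
2: ✓ MOVVC  r1←0xfa
3: ✓ CMP  NZCV=0010
4: · ADDCC
5: ✓ MOVNE  r4←0xe9

EXEC = [1,2,5]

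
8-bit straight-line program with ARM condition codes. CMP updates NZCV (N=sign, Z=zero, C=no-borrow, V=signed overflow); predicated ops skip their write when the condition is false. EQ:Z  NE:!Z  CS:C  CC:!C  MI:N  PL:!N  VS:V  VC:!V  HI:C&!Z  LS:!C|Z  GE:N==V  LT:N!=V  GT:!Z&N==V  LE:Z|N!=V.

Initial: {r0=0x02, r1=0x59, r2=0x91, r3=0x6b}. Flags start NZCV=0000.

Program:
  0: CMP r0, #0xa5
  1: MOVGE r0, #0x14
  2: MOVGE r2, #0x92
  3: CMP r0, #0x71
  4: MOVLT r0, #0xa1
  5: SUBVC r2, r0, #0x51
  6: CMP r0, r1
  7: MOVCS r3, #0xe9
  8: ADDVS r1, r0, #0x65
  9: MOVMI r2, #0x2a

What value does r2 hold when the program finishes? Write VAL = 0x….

VAL = 0x50

0: ✓ CMP  NZCV=0000
1: ✓ MOVGE  r0←0x14
2: ✓ MOVGE  r2←0x92
3: ✓ CMP  NZCV=1000
4: ✓ MOVLT  r0←0xa1
5: ✓ SUBVC  r2←0x50
6: ✓ CMP  NZCV=0011
7: ✓ MOVCS  r3←0xe9
8: ✓ ADDVS  r1←0x06
9: · MOVMI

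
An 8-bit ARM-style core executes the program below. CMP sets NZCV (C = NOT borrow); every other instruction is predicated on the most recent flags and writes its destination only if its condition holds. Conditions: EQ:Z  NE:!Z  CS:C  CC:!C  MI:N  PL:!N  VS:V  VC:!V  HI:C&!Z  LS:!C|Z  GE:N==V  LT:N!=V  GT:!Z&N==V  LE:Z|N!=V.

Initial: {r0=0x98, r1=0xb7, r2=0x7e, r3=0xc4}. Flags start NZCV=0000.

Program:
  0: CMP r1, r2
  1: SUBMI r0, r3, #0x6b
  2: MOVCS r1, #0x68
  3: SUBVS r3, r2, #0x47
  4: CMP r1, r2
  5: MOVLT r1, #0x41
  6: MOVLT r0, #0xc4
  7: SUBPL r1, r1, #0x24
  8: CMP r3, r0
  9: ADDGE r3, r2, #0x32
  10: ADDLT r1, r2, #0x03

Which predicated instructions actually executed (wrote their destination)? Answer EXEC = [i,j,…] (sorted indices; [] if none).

EXEC = [2,3,5,6,9]

0: ✓ CMP  NZCV=0011
1: · SUBMI
2: ✓ MOVCS  r1←0x68
3: ✓ SUBVS  r3←0x37
4: ✓ CMP  NZCV=1000
5: ✓ MOVLT  r1←0x41
6: ✓ MOVLT  r0←0xc4
7: · SUBPL
8: ✓ CMP  NZCV=0000
9: ✓ ADDGE  r3←0xb0
10: · ADDLT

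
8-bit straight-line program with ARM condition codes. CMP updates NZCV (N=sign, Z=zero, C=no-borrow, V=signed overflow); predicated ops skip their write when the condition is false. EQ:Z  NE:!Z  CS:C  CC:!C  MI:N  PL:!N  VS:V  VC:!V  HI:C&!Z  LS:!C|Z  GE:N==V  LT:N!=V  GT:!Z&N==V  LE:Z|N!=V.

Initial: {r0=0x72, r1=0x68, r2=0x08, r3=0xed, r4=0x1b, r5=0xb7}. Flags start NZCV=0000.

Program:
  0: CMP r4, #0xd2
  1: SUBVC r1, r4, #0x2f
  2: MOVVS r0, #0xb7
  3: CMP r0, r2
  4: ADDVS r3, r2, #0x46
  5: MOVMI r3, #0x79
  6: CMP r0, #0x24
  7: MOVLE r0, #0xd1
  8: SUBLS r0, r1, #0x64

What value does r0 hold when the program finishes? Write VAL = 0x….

0: ✓ CMP  NZCV=0000
1: ✓ SUBVC  r1←0xec
2: · MOVVS
3: ✓ CMP  NZCV=0010
4: · ADDVS
5: · MOVMI
6: ✓ CMP  NZCV=0010
7: · MOVLE
8: · SUBLS

VAL = 0x72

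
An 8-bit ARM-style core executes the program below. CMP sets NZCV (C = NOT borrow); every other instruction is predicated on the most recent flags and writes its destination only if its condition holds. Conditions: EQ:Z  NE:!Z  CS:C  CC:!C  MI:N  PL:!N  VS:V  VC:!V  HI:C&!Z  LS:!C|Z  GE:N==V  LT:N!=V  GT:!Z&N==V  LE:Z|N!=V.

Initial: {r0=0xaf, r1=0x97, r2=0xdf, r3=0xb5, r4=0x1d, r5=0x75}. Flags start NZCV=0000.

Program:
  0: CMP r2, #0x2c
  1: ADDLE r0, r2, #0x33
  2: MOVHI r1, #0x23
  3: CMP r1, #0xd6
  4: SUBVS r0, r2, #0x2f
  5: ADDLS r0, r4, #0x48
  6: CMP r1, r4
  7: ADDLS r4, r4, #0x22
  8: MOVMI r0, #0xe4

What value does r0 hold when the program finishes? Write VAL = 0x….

[0] flags=1010 → (cmp)
[1] flags=1010 LE?T → r0=0x12
[2] flags=1010 HI?T → r1=0x23
[3] flags=0000 → (cmp)
[4] flags=0000 VS?F → skip
[5] flags=0000 LS?T → r0=0x65
[6] flags=0010 → (cmp)
[7] flags=0010 LS?F → skip
[8] flags=0010 MI?F → skip

VAL = 0x65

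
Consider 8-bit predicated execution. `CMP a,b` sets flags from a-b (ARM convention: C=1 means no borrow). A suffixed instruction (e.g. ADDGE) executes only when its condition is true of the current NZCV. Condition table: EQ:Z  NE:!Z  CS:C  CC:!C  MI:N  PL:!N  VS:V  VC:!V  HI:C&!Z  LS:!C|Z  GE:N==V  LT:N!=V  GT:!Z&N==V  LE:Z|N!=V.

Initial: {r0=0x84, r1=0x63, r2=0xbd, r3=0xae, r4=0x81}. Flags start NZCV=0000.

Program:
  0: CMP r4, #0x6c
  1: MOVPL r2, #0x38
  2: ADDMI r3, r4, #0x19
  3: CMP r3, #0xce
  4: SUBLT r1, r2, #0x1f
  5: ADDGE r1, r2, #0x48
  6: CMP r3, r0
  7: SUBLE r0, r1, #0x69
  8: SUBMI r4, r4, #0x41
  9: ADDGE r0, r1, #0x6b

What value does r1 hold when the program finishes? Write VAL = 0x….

0: ✓ CMP  NZCV=0011
1: ✓ MOVPL  r2←0x38
2: · ADDMI
3: ✓ CMP  NZCV=1000
4: ✓ SUBLT  r1←0x19
5: · ADDGE
6: ✓ CMP  NZCV=0010
7: · SUBLE
8: · SUBMI
9: ✓ ADDGE  r0←0x84

VAL = 0x19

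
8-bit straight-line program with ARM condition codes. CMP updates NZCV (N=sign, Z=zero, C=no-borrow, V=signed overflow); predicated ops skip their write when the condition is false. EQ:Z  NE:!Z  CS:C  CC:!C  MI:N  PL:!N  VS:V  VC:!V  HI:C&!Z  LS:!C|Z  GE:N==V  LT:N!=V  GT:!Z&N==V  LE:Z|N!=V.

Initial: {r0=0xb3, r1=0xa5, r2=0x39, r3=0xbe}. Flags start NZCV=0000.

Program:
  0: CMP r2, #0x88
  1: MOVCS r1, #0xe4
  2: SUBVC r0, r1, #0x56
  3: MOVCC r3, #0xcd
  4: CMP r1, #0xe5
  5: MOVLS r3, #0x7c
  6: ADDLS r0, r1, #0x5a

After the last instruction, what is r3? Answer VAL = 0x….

VAL = 0x7c

0: ✓ CMP  NZCV=1001
1: · MOVCS
2: · SUBVC
3: ✓ MOVCC  r3←0xcd
4: ✓ CMP  NZCV=1000
5: ✓ MOVLS  r3←0x7c
6: ✓ ADDLS  r0←0xff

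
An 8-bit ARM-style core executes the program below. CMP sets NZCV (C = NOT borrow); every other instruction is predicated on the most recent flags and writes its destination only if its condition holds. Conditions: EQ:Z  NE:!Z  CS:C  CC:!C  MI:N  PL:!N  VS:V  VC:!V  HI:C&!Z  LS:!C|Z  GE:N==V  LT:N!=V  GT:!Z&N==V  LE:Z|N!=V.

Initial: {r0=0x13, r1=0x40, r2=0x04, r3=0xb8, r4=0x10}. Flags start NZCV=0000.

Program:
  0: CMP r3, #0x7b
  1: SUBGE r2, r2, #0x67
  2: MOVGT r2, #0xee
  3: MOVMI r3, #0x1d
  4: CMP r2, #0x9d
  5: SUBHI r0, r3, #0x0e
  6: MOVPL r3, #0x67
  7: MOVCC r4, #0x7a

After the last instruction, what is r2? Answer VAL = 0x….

0: ✓ CMP  NZCV=0011
1: · SUBGE
2: · MOVGT
3: · MOVMI
4: ✓ CMP  NZCV=0000
5: · SUBHI
6: ✓ MOVPL  r3←0x67
7: ✓ MOVCC  r4←0x7a

VAL = 0x04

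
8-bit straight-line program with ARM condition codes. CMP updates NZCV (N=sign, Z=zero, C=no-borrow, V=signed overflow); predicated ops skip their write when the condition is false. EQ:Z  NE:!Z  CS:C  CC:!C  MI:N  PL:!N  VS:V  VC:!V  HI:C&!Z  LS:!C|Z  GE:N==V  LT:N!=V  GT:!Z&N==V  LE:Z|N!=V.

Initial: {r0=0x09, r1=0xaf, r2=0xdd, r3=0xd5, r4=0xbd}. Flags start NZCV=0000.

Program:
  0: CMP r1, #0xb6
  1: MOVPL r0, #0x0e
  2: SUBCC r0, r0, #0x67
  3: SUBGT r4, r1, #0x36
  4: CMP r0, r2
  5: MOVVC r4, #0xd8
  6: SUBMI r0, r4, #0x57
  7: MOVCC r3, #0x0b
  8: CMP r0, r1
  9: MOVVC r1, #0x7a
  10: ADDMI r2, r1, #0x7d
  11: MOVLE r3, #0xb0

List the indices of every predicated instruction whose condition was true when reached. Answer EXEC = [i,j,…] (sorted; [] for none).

EXEC = [2,5,6,7,9,10,11]

[0] flags=1000 → (cmp)
[1] flags=1000 PL?F → skip
[2] flags=1000 CC?T → r0=0xa2
[3] flags=1000 GT?F → skip
[4] flags=1000 → (cmp)
[5] flags=1000 VC?T → r4=0xd8
[6] flags=1000 MI?T → r0=0x81
[7] flags=1000 CC?T → r3=0x0b
[8] flags=1000 → (cmp)
[9] flags=1000 VC?T → r1=0x7a
[10] flags=1000 MI?T → r2=0xf7
[11] flags=1000 LE?T → r3=0xb0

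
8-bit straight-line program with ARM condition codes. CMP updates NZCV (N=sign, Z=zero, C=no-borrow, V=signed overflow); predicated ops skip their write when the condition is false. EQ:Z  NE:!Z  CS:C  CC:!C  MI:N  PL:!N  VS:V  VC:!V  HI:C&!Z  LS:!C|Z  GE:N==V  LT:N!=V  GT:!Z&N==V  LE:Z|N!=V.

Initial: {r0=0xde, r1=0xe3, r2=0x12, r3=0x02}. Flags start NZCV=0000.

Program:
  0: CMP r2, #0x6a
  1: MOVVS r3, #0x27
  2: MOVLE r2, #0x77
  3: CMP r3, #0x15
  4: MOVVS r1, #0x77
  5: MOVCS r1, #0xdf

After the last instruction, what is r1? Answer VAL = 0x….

[0] flags=1000 → (cmp)
[1] flags=1000 VS?F → skip
[2] flags=1000 LE?T → r2=0x77
[3] flags=1000 → (cmp)
[4] flags=1000 VS?F → skip
[5] flags=1000 CS?F → skip

VAL = 0xe3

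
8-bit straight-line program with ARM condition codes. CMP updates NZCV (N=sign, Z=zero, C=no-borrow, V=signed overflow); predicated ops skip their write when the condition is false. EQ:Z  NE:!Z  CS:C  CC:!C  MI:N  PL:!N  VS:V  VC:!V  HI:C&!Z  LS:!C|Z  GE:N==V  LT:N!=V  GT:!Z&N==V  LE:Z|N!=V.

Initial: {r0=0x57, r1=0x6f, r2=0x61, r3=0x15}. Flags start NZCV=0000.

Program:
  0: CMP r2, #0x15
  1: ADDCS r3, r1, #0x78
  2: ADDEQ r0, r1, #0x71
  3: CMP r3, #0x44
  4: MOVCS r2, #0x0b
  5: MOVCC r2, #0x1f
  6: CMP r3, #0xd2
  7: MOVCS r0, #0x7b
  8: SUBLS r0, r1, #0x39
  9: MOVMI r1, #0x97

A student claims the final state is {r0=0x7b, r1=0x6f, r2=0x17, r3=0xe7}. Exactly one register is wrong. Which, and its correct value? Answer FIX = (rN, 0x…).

[0] flags=0010 → (cmp)
[1] flags=0010 CS?T → r3=0xe7
[2] flags=0010 EQ?F → skip
[3] flags=1010 → (cmp)
[4] flags=1010 CS?T → r2=0x0b
[5] flags=1010 CC?F → skip
[6] flags=0010 → (cmp)
[7] flags=0010 CS?T → r0=0x7b
[8] flags=0010 LS?F → skip
[9] flags=0010 MI?F → skip

FIX = (r2, 0x0b)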